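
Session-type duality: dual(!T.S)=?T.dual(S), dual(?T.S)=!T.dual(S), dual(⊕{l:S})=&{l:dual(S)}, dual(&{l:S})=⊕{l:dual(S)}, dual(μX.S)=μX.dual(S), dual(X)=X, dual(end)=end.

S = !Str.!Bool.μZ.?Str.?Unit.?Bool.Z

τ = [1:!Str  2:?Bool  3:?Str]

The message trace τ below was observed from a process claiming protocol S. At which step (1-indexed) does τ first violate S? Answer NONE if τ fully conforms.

2

[1] !Str  ✓  now at !Bool.μZ.…
[2] got ?Bool, protocol expects !Bool  ✗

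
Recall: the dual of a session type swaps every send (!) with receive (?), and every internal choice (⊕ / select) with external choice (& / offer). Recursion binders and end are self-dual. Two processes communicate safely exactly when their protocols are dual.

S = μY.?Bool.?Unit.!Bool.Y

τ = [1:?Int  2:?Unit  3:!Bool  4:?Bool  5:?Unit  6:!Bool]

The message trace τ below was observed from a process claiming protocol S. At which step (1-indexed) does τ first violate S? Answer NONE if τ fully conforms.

@1 got ?Int, protocol expects ?Bool  ✗

1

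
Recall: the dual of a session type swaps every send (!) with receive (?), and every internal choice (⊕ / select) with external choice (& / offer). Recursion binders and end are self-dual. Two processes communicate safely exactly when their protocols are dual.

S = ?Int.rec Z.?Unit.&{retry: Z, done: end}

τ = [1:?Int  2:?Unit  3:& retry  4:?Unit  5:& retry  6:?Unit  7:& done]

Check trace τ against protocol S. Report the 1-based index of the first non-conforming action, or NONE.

NONE

[1] ?Int  ok  now at rec Z.…
[2] ?Unit  ok  now at &{retry: rec Z.…, done: end}
[3] & retry  ok  now at rec Z.…
[4] ?Unit  ok  now at &{retry: rec Z.…, done: end}
[5] & retry  ok  now at rec Z.…
[6] ?Unit  ok  now at &{retry: rec Z.…, done: end}
[7] & done  ok  now at end
trace exhausted — no violation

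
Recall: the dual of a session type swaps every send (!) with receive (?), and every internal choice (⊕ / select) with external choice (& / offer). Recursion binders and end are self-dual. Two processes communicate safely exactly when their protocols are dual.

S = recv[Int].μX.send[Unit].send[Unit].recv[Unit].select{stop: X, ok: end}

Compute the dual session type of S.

send[Int].μX.recv[Unit].recv[Unit].send[Unit].offer{stop: X, ok: end}

recv[Int] → send[Int]
  μX → μX  (rec unchanged)
    send[Unit] → recv[Unit]
      send[Unit] → recv[Unit]
        recv[Unit] → send[Unit]
          select{stop,ok} → offer{stop,ok}  (select→offer)
            • stop:
              dual(X) = X
            • ok:
              dual(end) = end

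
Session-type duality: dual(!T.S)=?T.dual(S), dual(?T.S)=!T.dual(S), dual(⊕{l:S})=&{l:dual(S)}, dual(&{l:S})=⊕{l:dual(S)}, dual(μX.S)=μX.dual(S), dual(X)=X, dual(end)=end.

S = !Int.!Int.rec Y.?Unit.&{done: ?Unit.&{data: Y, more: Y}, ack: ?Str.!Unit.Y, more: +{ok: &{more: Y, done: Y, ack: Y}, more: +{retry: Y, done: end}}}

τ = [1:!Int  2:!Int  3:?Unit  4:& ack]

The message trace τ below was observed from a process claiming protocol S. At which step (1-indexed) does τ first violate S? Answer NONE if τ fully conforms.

NONE

step 1: !Int  ✓  residual = !Int.rec Y.…
step 2: !Int  ✓  residual = rec Y.…
step 3: ?Unit  ✓  residual = &{done: ?Unit.&{data: rec Y.…, more: rec Y.…}, ack: ?Str.!Unit.rec Y.…, more: +{ok: &{more: rec Y.…, done: rec Y.…, ack: rec Y.…}, more: +{retry: rec Y.…, done: end}}}
step 4: & ack  ✓  residual = ?Str.!Unit.rec Y.…
τ conforms to S (length 4)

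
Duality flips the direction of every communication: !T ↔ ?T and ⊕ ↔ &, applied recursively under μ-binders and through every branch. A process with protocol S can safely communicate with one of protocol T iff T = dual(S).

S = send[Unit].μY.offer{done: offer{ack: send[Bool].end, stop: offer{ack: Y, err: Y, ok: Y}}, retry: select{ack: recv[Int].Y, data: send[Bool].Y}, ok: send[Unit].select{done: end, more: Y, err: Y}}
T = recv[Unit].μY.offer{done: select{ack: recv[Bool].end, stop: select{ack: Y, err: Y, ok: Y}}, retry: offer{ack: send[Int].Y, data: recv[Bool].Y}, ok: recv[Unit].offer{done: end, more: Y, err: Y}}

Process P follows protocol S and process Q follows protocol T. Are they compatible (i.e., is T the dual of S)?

send[Unit] | recv[Unit]  match
  μY | μY  match (μ self-dual)
    offer{done,retry,ok} | offer{done,retry,ok}  ✗ choice polarity not flipped — not dual

NO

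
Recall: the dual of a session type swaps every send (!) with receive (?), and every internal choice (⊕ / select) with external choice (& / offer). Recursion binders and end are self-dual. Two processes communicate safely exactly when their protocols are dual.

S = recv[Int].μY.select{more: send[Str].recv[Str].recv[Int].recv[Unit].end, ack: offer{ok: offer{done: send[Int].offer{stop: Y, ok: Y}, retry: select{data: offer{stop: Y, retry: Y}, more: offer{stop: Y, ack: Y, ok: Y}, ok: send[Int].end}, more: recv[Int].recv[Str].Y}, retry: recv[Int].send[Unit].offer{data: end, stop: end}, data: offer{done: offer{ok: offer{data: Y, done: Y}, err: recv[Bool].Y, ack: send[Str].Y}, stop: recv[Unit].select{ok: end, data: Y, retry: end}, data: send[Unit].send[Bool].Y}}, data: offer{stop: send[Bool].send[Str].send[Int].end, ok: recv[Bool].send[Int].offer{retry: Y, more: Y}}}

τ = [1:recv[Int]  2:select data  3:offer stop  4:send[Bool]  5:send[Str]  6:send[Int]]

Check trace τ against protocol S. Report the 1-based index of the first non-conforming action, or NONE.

[1] recv[Int]  ok  residual = μY.…
[2] select data  ok  residual = offer{stop: send[Bool].send[Str].send[Int].end, ok: recv[Bool].send[Int].offer{retry: μY.…, more: μY.…}}
[3] offer stop  ok  residual = send[Bool].send[Str].send[Int].end
[4] send[Bool]  ok  residual = send[Str].send[Int].end
[5] send[Str]  ok  residual = send[Int].end
[6] send[Int]  ok  residual = end
trace exhausted — no violation

NONE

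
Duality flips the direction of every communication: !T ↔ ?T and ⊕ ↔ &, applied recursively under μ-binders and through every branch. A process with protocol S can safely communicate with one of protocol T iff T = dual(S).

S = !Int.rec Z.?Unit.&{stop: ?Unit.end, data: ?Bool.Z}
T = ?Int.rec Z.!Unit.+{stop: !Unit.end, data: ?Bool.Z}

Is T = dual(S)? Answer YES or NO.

!Int vs ?Int  match
  rec Z vs rec Z  match (μ self-dual)
    ?Unit vs !Unit  match
      &{stop,data} vs +{stop,data}  match label sets agree
        case stop:
          ?Unit vs !Unit  match
            end vs end  match
        case data:
          ?Bool vs ?Bool  ✗ same direction on both sides — not dual

NO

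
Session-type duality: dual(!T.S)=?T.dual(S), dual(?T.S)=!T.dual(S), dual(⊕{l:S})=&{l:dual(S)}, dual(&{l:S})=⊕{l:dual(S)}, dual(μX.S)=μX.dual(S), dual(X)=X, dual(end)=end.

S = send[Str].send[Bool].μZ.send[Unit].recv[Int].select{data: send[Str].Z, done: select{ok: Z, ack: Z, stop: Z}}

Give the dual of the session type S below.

send[Str] = recv[Str]
  send[Bool] = recv[Bool]
    μZ = μZ  (binder kept)
      send[Unit] = recv[Unit]
        recv[Int] = send[Int]
          select{data,done} = offer{data,done}  (⊕→&)
            case data:
              send[Str] = recv[Str]
                Z self-dual
            case done:
              select{ok,ack,stop} = offer{ok,ack,stop}  (⊕→&)
                case ok:
                  Z self-dual
                case ack:
                  Z self-dual
                case stop:
                  Z self-dual

recv[Str].recv[Bool].μZ.recv[Unit].send[Int].offer{data: recv[Str].Z, done: offer{ok: Z, ack: Z, stop: Z}}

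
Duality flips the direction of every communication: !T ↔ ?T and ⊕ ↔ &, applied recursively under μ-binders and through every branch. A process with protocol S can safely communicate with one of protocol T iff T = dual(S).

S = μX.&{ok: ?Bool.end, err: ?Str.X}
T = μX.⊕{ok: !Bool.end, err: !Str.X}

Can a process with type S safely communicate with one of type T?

YES

μX | μX  ✓ (μ self-dual)
  &{ok,err} | ⊕{ok,err}  ✓ same labels
    • ok:
      ?Bool | !Bool  ✓
        end | end  ✓
    • err:
      ?Str | !Str  ✓
        X | X  ✓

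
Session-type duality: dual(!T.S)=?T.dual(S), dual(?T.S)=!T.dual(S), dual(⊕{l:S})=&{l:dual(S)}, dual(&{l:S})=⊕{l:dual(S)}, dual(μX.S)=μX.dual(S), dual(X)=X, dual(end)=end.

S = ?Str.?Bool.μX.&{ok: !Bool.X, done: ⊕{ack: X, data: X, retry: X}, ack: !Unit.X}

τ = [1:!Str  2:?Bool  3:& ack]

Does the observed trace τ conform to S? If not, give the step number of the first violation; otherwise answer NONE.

1

[1] got !Str, protocol expects ?Str  ✗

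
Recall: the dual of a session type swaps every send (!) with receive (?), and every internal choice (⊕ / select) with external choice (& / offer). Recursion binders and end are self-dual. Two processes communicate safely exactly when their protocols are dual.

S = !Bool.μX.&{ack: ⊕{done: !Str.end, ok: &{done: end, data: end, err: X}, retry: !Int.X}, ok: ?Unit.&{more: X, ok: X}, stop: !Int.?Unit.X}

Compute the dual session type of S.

?Bool.μX.⊕{ack: &{done: ?Str.end, ok: ⊕{done: end, data: end, err: X}, retry: ?Int.X}, ok: !Unit.⊕{more: X, ok: X}, stop: ?Int.!Unit.X}

!Bool → ?Bool
  μX → μX  (μ self-dual)
    &{ack,ok,stop} → ⊕{ack,ok,stop}  (&→⊕)
      [ack]
        ⊕{done,ok,retry} → &{done,ok,retry}  (select→offer)
          [done]
            !Str → ?Str
              end ↦ end
          [ok]
            &{done,data,err} → ⊕{done,data,err}  (&→⊕)
              [done]
                end ↦ end
              [data]
                end ↦ end
              [err]
                X ↦ X
          [retry]
            !Int → ?Int
              X ↦ X
      [ok]
        ?Unit → !Unit
          &{more,ok} → ⊕{more,ok}  (&→⊕)
            [more]
              X ↦ X
            [ok]
              X ↦ X
      [stop]
        !Int → ?Int
          ?Unit → !Unit
            X ↦ X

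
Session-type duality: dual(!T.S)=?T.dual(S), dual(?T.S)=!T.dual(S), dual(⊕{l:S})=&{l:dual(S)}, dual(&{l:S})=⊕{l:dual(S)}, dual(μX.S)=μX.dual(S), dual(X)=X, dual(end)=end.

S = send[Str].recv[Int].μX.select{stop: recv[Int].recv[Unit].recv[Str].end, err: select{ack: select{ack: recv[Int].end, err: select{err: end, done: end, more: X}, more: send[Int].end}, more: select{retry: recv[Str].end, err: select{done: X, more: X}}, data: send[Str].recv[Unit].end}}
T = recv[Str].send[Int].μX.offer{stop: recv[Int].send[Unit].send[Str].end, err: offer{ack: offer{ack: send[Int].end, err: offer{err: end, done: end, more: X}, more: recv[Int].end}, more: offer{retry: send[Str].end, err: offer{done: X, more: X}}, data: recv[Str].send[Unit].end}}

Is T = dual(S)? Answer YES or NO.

NO

send[Str] | recv[Str]  match
  recv[Int] | send[Int]  match
    μX | μX  match (binder kept)
      select{stop,err} | offer{stop,err}  match label sets agree
        • stop:
          recv[Int] | recv[Int]  ✗ same direction on both sides — not dual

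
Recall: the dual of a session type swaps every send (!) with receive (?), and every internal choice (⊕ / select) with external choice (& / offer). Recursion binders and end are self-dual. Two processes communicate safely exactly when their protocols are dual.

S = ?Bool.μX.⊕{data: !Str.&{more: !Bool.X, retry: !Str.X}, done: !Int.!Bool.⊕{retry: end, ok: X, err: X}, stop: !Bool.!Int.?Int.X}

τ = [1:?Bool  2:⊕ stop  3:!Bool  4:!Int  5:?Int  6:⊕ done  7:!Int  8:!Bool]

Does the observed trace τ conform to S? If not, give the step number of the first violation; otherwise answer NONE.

step 1: ?Bool  ok  state: μX.…
step 2: ⊕ stop  ok  state: !Bool.!Int.?Int.μX.…
step 3: !Bool  ok  state: !Int.?Int.μX.…
step 4: !Int  ok  state: ?Int.μX.…
step 5: ?Int  ok  state: μX.…
step 6: ⊕ done  ok  state: !Int.!Bool.⊕{retry: end, ok: μX.…, err: μX.…}
step 7: !Int  ok  state: !Bool.⊕{retry: end, ok: μX.…, err: μX.…}
step 8: !Bool  ok  state: ⊕{retry: end, ok: μX.…, err: μX.…}
τ conforms to S (length 8)

NONE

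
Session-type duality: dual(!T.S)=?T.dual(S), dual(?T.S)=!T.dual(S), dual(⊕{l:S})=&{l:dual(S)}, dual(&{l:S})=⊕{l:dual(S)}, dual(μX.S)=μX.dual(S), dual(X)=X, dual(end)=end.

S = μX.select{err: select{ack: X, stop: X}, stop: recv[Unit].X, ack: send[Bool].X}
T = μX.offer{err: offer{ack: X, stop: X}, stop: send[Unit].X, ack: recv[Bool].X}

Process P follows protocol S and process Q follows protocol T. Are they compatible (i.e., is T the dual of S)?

μX ‖ μX  ✓ (μ self-dual)
  select{err,stop,ack} ‖ offer{err,stop,ack}  ✓ labels match
    case err:
      select{ack,stop} ‖ offer{ack,stop}  ✓ labels match
        case ack:
          X ‖ X  ✓
        case stop:
          X ‖ X  ✓
    case stop:
      recv[Unit] ‖ send[Unit]  ✓
        X ‖ X  ✓
    case ack:
      send[Bool] ‖ recv[Bool]  ✓
        X ‖ X  ✓

YES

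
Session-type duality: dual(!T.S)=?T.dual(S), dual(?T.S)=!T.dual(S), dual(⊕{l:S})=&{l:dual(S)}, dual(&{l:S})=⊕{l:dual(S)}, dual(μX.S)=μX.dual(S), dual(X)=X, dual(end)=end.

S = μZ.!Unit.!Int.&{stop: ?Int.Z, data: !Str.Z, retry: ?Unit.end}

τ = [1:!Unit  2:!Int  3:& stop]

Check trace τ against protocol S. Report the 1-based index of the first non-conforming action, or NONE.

[1] !Unit  ok  cont: !Int.&{stop: ?Int.μZ.…, data: !Str.μZ.…, retry: ?Unit.end}
[2] !Int  ok  cont: &{stop: ?Int.μZ.…, data: !Str.μZ.…, retry: ?Unit.end}
[3] & stop  ok  cont: ?Int.μZ.…
trace exhausted — no violation

NONE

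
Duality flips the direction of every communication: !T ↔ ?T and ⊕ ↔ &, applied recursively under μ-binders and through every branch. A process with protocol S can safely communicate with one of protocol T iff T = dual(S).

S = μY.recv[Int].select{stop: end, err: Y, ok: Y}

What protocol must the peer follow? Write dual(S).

μY = μY  (rec unchanged)
  recv[Int] = send[Int]
    select{stop,err,ok} = offer{stop,err,ok}  (internal→external)
      • stop:
        end ↦ end
      • err:
        Y ↦ Y
      • ok:
        Y ↦ Y

μY.send[Int].offer{stop: end, err: Y, ok: Y}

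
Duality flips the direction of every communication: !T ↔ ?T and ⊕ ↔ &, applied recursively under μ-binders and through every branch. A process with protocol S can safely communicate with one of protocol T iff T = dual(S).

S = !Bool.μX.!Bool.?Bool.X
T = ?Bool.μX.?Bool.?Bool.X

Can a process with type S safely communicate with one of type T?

!Bool vs ?Bool  ✓
  μX vs μX  ✓ (μ self-dual)
    !Bool vs ?Bool  ✓
      ?Bool vs ?Bool  ✗ same direction on both sides — not dual

NO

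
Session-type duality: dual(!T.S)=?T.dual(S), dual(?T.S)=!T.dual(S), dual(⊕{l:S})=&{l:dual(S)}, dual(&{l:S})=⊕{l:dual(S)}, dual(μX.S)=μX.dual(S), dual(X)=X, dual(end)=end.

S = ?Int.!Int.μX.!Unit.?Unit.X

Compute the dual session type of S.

?Int ↦ !Int
  !Int ↦ ?Int
    μX ↦ μX  (rec unchanged)
      !Unit ↦ ?Unit
        ?Unit ↦ !Unit
          X ↦ X

!Int.?Int.μX.?Unit.!Unit.X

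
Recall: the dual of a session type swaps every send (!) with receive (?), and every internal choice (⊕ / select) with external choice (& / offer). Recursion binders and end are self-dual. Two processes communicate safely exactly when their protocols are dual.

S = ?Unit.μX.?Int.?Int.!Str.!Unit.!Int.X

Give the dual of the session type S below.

!Unit.μX.!Int.!Int.?Str.?Unit.?Int.X

?Unit ↦ !Unit
  μX ↦ μX  (μ self-dual)
    ?Int ↦ !Int
      ?Int ↦ !Int
        !Str ↦ ?Str
          !Unit ↦ ?Unit
            !Int ↦ ?Int
              X ↦ X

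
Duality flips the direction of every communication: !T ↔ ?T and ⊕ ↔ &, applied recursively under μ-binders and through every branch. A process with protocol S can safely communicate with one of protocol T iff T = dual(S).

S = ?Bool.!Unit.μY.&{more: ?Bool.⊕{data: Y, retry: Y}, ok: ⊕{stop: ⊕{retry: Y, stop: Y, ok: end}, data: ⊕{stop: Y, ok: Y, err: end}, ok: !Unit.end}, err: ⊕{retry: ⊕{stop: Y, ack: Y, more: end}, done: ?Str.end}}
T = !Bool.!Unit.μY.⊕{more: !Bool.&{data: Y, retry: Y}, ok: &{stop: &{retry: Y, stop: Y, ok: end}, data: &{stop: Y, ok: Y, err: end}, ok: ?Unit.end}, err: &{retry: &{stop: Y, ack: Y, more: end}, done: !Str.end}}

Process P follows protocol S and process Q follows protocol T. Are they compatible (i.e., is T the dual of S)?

NO

?Bool | !Bool  ok
  !Unit | !Unit  ✗ same direction on both sides — not dual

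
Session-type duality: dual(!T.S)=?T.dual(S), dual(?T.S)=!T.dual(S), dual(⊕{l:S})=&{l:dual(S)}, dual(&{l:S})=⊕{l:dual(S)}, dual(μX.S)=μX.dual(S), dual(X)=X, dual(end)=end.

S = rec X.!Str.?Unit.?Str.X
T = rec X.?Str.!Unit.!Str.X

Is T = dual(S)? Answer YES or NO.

rec X vs rec X  ok (μ self-dual)
  !Str vs ?Str  ok
    ?Unit vs !Unit  ok
      ?Str vs !Str  ok
        X vs X  ok

YES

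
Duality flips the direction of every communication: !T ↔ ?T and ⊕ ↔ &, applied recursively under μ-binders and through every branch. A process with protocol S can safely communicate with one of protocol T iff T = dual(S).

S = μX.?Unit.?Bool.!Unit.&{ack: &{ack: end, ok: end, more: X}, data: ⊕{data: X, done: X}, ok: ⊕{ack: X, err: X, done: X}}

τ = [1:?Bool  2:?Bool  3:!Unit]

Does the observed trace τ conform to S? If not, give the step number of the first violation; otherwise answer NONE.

step 1: got ?Bool, protocol expects ?Unit  ✗

1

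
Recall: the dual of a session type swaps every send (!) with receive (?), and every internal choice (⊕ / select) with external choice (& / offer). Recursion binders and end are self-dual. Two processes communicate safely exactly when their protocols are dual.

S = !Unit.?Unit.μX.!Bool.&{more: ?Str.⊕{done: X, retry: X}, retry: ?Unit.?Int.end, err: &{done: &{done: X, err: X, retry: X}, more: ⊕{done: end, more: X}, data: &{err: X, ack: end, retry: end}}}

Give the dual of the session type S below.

!Unit ↦ ?Unit
  ?Unit ↦ !Unit
    μX ↦ μX  (rec unchanged)
      !Bool ↦ ?Bool
        &{more,retry,err} ↦ ⊕{more,retry,err}  (&→⊕)
          case more:
            ?Str ↦ !Str
              ⊕{done,retry} ↦ &{done,retry}  (internal→external)
                case done:
                  X ↦ X
                case retry:
                  X ↦ X
          case retry:
            ?Unit ↦ !Unit
              ?Int ↦ !Int
                end ↦ end
          case err:
            &{done,more,data} ↦ ⊕{done,more,data}  (&→⊕)
              case done:
                &{done,err,retry} ↦ ⊕{done,err,retry}  (&→⊕)
                  case done:
                    X ↦ X
                  case err:
                    X ↦ X
                  case retry:
                    X ↦ X
              case more:
                ⊕{done,more} ↦ &{done,more}  (internal→external)
                  case done:
                    end ↦ end
                  case more:
                    X ↦ X
              case data:
                &{err,ack,retry} ↦ ⊕{err,ack,retry}  (&→⊕)
                  case err:
                    X ↦ X
                  case ack:
                    end ↦ end
                  case retry:
                    end ↦ end

?Unit.!Unit.μX.?Bool.⊕{more: !Str.&{done: X, retry: X}, retry: !Unit.!Int.end, err: ⊕{done: ⊕{done: X, err: X, retry: X}, more: &{done: end, more: X}, data: ⊕{err: X, ack: end, retry: end}}}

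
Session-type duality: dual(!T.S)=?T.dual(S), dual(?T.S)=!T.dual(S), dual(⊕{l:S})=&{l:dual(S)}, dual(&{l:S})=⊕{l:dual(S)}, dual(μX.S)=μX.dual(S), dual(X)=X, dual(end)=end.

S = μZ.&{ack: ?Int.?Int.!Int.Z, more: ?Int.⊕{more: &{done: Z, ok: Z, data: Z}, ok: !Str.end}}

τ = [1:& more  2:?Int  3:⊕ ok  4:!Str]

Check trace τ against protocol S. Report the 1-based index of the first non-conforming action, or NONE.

[1] & more  ✓  now at ?Int.⊕{more: &{done: μZ.…, ok: μZ.…, data: μZ.…}, ok: !Str.end}
[2] ?Int  ✓  now at ⊕{more: &{done: μZ.…, ok: μZ.…, data: μZ.…}, ok: !Str.end}
[3] ⊕ ok  ✓  now at !Str.end
[4] !Str  ✓  now at end
trace exhausted — no violation

NONE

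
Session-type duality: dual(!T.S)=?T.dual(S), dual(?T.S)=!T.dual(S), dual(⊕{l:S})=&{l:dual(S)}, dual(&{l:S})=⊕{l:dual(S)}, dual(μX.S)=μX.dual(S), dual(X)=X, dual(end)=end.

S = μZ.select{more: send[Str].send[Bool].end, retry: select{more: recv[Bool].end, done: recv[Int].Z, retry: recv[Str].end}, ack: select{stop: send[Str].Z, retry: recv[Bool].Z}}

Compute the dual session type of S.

μZ = μZ  (rec unchanged)
  select{more,retry,ack} = offer{more,retry,ack}  (select→offer)
    case more:
      send[Str] = recv[Str]
        send[Bool] = recv[Bool]
          end self-dual
    case retry:
      select{more,done,retry} = offer{more,done,retry}  (select→offer)
        case more:
          recv[Bool] = send[Bool]
            end self-dual
        case done:
          recv[Int] = send[Int]
            Z self-dual
        case retry:
          recv[Str] = send[Str]
            end self-dual
    case ack:
      select{stop,retry} = offer{stop,retry}  (select→offer)
        case stop:
          send[Str] = recv[Str]
            Z self-dual
        case retry:
          recv[Bool] = send[Bool]
            Z self-dual

μZ.offer{more: recv[Str].recv[Bool].end, retry: offer{more: send[Bool].end, done: send[Int].Z, retry: send[Str].end}, ack: offer{stop: recv[Str].Z, retry: send[Bool].Z}}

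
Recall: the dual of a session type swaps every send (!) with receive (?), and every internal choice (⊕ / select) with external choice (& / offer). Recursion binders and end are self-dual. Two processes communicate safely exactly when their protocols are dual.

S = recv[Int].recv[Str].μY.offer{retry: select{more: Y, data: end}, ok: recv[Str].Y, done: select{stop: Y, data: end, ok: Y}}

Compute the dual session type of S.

recv[Int] = send[Int]
  recv[Str] = send[Str]
    μY = μY  (rec unchanged)
      offer{retry,ok,done} = select{retry,ok,done}  (&→⊕)
        case retry:
          select{more,data} = offer{more,data}  (select→offer)
            case more:
              Y ↦ Y
            case data:
              end ↦ end
        case ok:
          recv[Str] = send[Str]
            Y ↦ Y
        case done:
          select{stop,data,ok} = offer{stop,data,ok}  (select→offer)
            case stop:
              Y ↦ Y
            case data:
              end ↦ end
            case ok:
              Y ↦ Y

send[Int].send[Str].μY.select{retry: offer{more: Y, data: end}, ok: send[Str].Y, done: offer{stop: Y, data: end, ok: Y}}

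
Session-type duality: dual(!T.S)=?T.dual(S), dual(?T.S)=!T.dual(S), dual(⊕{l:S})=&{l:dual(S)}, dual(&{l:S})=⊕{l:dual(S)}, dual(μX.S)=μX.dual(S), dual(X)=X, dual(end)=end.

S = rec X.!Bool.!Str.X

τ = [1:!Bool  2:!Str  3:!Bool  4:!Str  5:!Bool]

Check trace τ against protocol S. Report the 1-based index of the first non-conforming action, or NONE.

@1 !Bool  match  cont: !Str.rec X.…
@2 !Str  match  cont: rec X.…
@3 !Bool  match  cont: !Str.rec X.…
@4 !Str  match  cont: rec X.…
@5 !Bool  match  cont: !Str.rec X.…
all 5 steps conform

NONE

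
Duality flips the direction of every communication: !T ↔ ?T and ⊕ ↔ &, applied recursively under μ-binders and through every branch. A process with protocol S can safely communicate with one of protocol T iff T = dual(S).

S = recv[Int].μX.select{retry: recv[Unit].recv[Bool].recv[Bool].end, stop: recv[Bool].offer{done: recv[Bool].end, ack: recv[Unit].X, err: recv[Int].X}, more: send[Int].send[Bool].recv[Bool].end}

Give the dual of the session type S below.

send[Int].μX.offer{retry: send[Unit].send[Bool].send[Bool].end, stop: send[Bool].select{done: send[Bool].end, ack: send[Unit].X, err: send[Int].X}, more: recv[Int].recv[Bool].send[Bool].end}

recv[Int] → send[Int]
  μX → μX  (rec unchanged)
    select{retry,stop,more} → offer{retry,stop,more}  (select→offer)
      case retry:
        recv[Unit] → send[Unit]
          recv[Bool] → send[Bool]
            recv[Bool] → send[Bool]
              end ↦ end
      case stop:
        recv[Bool] → send[Bool]
          offer{done,ack,err} → select{done,ack,err}  (&→⊕)
            case done:
              recv[Bool] → send[Bool]
                end ↦ end
            case ack:
              recv[Unit] → send[Unit]
                X ↦ X
            case err:
              recv[Int] → send[Int]
                X ↦ X
      case more:
        send[Int] → recv[Int]
          send[Bool] → recv[Bool]
            recv[Bool] → send[Bool]
              end ↦ end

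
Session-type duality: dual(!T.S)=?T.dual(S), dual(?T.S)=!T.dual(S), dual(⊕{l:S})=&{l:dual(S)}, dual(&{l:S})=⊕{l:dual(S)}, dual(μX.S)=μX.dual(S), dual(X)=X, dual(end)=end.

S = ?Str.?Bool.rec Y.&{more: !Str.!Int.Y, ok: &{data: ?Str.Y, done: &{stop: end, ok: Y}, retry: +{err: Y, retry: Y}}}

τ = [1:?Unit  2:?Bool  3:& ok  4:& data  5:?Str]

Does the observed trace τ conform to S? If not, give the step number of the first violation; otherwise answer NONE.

step 1: got ?Unit, protocol expects ?Str  ✗

1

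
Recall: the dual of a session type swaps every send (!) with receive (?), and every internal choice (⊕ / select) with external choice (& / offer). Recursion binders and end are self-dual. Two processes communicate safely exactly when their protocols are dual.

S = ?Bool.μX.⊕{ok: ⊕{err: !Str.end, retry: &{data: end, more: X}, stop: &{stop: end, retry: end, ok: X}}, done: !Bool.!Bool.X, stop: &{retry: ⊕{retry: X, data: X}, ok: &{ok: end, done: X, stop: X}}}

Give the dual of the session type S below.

?Bool → !Bool
  μX → μX  (binder kept)
    ⊕{ok,done,stop} → &{ok,done,stop}  (internal→external)
      [ok]
        ⊕{err,retry,stop} → &{err,retry,stop}  (internal→external)
          [err]
            !Str → ?Str
              end ↦ end
          [retry]
            &{data,more} → ⊕{data,more}  (offer→select)
              [data]
                end ↦ end
              [more]
                X ↦ X
          [stop]
            &{stop,retry,ok} → ⊕{stop,retry,ok}  (offer→select)
              [stop]
                end ↦ end
              [retry]
                end ↦ end
              [ok]
                X ↦ X
      [done]
        !Bool → ?Bool
          !Bool → ?Bool
            X ↦ X
      [stop]
        &{retry,ok} → ⊕{retry,ok}  (offer→select)
          [retry]
            ⊕{retry,data} → &{retry,data}  (internal→external)
              [retry]
                X ↦ X
              [data]
                X ↦ X
          [ok]
            &{ok,done,stop} → ⊕{ok,done,stop}  (offer→select)
              [ok]
                end ↦ end
              [done]
                X ↦ X
              [stop]
                X ↦ X

!Bool.μX.&{ok: &{err: ?Str.end, retry: ⊕{data: end, more: X}, stop: ⊕{stop: end, retry: end, ok: X}}, done: ?Bool.?Bool.X, stop: ⊕{retry: &{retry: X, data: X}, ok: ⊕{ok: end, done: X, stop: X}}}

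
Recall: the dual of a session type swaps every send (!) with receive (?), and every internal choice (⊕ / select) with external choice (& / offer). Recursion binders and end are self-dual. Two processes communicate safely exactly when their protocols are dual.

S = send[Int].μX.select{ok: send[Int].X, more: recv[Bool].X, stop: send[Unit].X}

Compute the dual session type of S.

recv[Int].μX.offer{ok: recv[Int].X, more: send[Bool].X, stop: recv[Unit].X}

send[Int] ↦ recv[Int]
  μX ↦ μX  (binder kept)
    select{ok,more,stop} ↦ offer{ok,more,stop}  (select→offer)
      case ok:
        send[Int] ↦ recv[Int]
          dual(X) = X
      case more:
        recv[Bool] ↦ send[Bool]
          dual(X) = X
      case stop:
        send[Unit] ↦ recv[Unit]
          dual(X) = X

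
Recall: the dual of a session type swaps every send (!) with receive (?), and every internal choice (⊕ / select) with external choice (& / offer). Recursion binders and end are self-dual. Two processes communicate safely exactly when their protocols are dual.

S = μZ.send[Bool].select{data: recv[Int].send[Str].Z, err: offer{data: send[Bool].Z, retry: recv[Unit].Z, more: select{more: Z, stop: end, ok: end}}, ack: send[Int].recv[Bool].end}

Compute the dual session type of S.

μZ → μZ  (rec unchanged)
  send[Bool] → recv[Bool]
    select{data,err,ack} → offer{data,err,ack}  (⊕→&)
      [data]
        recv[Int] → send[Int]
          send[Str] → recv[Str]
            dual(Z) = Z
      [err]
        offer{data,retry,more} → select{data,retry,more}  (offer→select)
          [data]
            send[Bool] → recv[Bool]
              dual(Z) = Z
          [retry]
            recv[Unit] → send[Unit]
              dual(Z) = Z
          [more]
            select{more,stop,ok} → offer{more,stop,ok}  (⊕→&)
              [more]
                dual(Z) = Z
              [stop]
                dual(end) = end
              [ok]
                dual(end) = end
      [ack]
        send[Int] → recv[Int]
          recv[Bool] → send[Bool]
            dual(end) = end

μZ.recv[Bool].offer{data: send[Int].recv[Str].Z, err: select{data: recv[Bool].Z, retry: send[Unit].Z, more: offer{more: Z, stop: end, ok: end}}, ack: recv[Int].send[Bool].end}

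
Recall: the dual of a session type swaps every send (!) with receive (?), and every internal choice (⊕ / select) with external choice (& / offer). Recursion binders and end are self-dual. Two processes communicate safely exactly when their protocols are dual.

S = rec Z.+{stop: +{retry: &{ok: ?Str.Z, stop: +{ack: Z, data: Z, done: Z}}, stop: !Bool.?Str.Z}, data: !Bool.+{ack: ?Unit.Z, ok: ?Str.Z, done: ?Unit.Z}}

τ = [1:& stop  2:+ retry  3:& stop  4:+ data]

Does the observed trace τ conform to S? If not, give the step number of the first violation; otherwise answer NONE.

1

step 1: got & stop, protocol expects + stop or + data  ✗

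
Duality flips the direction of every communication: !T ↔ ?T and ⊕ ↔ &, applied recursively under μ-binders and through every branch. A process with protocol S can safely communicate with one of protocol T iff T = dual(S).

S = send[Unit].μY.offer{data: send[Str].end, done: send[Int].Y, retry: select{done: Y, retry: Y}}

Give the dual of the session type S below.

send[Unit] ↦ recv[Unit]
  μY ↦ μY  (μ self-dual)
    offer{data,done,retry} ↦ select{data,done,retry}  (external→internal)
      • data:
        send[Str] ↦ recv[Str]
          end ↦ end
      • done:
        send[Int] ↦ recv[Int]
          Y ↦ Y
      • retry:
        select{done,retry} ↦ offer{done,retry}  (select→offer)
          • done:
            Y ↦ Y
          • retry:
            Y ↦ Y

recv[Unit].μY.select{data: recv[Str].end, done: recv[Int].Y, retry: offer{done: Y, retry: Y}}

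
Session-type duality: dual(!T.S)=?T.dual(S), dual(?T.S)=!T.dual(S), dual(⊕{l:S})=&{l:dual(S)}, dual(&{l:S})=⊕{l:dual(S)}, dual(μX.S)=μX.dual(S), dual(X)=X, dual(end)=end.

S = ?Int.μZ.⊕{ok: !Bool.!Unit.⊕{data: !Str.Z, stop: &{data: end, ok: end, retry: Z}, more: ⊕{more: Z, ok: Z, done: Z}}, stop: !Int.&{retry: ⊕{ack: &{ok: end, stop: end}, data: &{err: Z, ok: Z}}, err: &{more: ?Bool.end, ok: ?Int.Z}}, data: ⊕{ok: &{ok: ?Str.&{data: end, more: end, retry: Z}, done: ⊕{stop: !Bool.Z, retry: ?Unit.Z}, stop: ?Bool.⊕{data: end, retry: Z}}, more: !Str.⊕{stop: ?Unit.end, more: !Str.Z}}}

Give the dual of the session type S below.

!Int.μZ.&{ok: ?Bool.?Unit.&{data: ?Str.Z, stop: ⊕{data: end, ok: end, retry: Z}, more: &{more: Z, ok: Z, done: Z}}, stop: ?Int.⊕{retry: &{ack: ⊕{ok: end, stop: end}, data: ⊕{err: Z, ok: Z}}, err: ⊕{more: !Bool.end, ok: !Int.Z}}, data: &{ok: ⊕{ok: !Str.⊕{data: end, more: end, retry: Z}, done: &{stop: ?Bool.Z, retry: !Unit.Z}, stop: !Bool.&{data: end, retry: Z}}, more: ?Str.&{stop: !Unit.end, more: ?Str.Z}}}

?Int ↦ !Int
  μZ ↦ μZ  (μ self-dual)
    ⊕{ok,stop,data} ↦ &{ok,stop,data}  (⊕→&)
      • ok:
        !Bool ↦ ?Bool
          !Unit ↦ ?Unit
            ⊕{data,stop,more} ↦ &{data,stop,more}  (⊕→&)
              • data:
                !Str ↦ ?Str
                  dual(Z) = Z
              • stop:
                &{data,ok,retry} ↦ ⊕{data,ok,retry}  (offer→select)
                  • data:
                    dual(end) = end
                  • ok:
                    dual(end) = end
                  • retry:
                    dual(Z) = Z
              • more:
                ⊕{more,ok,done} ↦ &{more,ok,done}  (⊕→&)
                  • more:
                    dual(Z) = Z
                  • ok:
                    dual(Z) = Z
                  • done:
                    dual(Z) = Z
      • stop:
        !Int ↦ ?Int
          &{retry,err} ↦ ⊕{retry,err}  (offer→select)
            • retry:
              ⊕{ack,data} ↦ &{ack,data}  (⊕→&)
                • ack:
                  &{ok,stop} ↦ ⊕{ok,stop}  (offer→select)
                    • ok:
                      dual(end) = end
                    • stop:
                      dual(end) = end
                • data:
                  &{err,ok} ↦ ⊕{err,ok}  (offer→select)
                    • err:
                      dual(Z) = Z
                    • ok:
                      dual(Z) = Z
            • err:
              &{more,ok} ↦ ⊕{more,ok}  (offer→select)
                • more:
                  ?Bool ↦ !Bool
                    dual(end) = end
                • ok:
                  ?Int ↦ !Int
                    dual(Z) = Z
      • data:
        ⊕{ok,more} ↦ &{ok,more}  (⊕→&)
          • ok:
            &{ok,done,stop} ↦ ⊕{ok,done,stop}  (offer→select)
              • ok:
                ?Str ↦ !Str
                  &{data,more,retry} ↦ ⊕{data,more,retry}  (offer→select)
                    • data:
                      dual(end) = end
                    • more:
                      dual(end) = end
                    • retry:
                      dual(Z) = Z
              • done:
                ⊕{stop,retry} ↦ &{stop,retry}  (⊕→&)
                  • stop:
                    !Bool ↦ ?Bool
                      dual(Z) = Z
                  • retry:
                    ?Unit ↦ !Unit
                      dual(Z) = Z
              • stop:
                ?Bool ↦ !Bool
                  ⊕{data,retry} ↦ &{data,retry}  (⊕→&)
                    • data:
                      dual(end) = end
                    • retry:
                      dual(Z) = Z
          • more:
            !Str ↦ ?Str
              ⊕{stop,more} ↦ &{stop,more}  (⊕→&)
                • stop:
                  ?Unit ↦ !Unit
                    dual(end) = end
                • more:
                  !Str ↦ ?Str
                    dual(Z) = Z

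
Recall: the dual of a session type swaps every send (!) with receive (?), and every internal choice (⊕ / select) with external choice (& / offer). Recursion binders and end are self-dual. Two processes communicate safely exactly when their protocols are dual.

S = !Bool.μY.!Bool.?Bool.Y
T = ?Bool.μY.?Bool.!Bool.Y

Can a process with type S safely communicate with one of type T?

!Bool vs ?Bool  ok
  μY vs μY  ok (μ self-dual)
    !Bool vs ?Bool  ok
      ?Bool vs !Bool  ok
        Y vs Y  ok

YES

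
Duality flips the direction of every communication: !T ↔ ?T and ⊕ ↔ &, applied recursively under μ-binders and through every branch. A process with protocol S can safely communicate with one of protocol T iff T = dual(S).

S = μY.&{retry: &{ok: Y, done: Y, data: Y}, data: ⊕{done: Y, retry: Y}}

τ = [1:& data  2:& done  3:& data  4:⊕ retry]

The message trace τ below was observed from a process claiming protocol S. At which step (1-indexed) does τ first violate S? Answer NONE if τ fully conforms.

step 1: & data  ✓  now at ⊕{done: μY.…, retry: μY.…}
step 2: got & done, protocol expects ⊕ done or ⊕ retry  ✗

2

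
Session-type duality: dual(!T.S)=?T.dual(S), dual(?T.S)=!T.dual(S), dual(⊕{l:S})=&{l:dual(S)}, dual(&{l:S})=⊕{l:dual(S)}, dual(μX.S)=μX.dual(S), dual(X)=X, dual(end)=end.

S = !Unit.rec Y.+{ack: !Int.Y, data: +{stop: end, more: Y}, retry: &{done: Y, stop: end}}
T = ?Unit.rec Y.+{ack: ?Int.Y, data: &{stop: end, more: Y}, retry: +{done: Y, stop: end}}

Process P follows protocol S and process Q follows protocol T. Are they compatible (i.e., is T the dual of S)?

NO

!Unit ‖ ?Unit  ✓
  rec Y ‖ rec Y  ✓ (rec unchanged)
    +{ack,data,retry} ‖ +{ack,data,retry}  ✗ choice polarity not flipped — not dual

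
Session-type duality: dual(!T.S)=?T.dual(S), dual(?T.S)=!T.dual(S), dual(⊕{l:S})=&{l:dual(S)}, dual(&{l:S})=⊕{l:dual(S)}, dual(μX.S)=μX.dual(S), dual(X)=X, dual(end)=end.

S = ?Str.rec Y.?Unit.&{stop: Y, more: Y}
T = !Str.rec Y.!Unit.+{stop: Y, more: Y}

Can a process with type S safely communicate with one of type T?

YES

?Str ‖ !Str  match
  rec Y ‖ rec Y  match (rec unchanged)
    ?Unit ‖ !Unit  match
      &{stop,more} ‖ +{stop,more}  match label sets agree
        • stop:
          Y ‖ Y  match
        • more:
          Y ‖ Y  match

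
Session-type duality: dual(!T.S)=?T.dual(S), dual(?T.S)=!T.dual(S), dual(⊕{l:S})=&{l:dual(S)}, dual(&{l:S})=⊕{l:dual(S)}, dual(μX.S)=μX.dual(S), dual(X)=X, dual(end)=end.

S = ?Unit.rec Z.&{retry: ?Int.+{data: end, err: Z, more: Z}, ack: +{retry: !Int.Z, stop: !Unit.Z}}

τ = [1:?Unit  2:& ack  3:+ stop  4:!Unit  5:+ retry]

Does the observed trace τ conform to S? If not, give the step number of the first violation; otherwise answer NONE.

5

step 1: ?Unit  match  state: rec Z.…
step 2: & ack  match  state: +{retry: !Int.rec Z.…, stop: !Unit.rec Z.…}
step 3: + stop  match  state: !Unit.rec Z.…
step 4: !Unit  match  state: rec Z.…
step 5: got + retry, protocol expects & retry or & ack  ✗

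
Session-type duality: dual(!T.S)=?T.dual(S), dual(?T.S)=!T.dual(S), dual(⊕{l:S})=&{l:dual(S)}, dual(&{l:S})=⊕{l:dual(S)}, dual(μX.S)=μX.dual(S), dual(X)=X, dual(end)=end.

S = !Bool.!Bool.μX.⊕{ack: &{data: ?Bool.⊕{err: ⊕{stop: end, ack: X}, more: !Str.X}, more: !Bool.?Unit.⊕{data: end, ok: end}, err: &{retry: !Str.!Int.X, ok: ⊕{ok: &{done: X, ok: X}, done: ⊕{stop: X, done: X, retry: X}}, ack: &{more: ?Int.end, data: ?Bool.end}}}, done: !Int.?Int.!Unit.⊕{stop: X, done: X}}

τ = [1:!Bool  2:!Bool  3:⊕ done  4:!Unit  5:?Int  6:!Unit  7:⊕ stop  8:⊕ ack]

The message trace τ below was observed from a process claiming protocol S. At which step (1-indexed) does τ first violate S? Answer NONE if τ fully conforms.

[1] !Bool  ok  cont: !Bool.μX.…
[2] !Bool  ok  cont: μX.…
[3] ⊕ done  ok  cont: !Int.?Int.!Unit.⊕{stop: μX.…, done: μX.…}
[4] got !Unit, protocol expects !Int  ✗

4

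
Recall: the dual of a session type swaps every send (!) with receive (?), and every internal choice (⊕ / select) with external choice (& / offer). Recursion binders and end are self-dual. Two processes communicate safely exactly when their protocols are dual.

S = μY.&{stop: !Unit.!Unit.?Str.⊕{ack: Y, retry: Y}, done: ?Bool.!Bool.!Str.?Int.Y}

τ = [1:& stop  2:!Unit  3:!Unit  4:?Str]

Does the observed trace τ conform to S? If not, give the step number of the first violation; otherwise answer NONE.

NONE

step 1: & stop  match  now at !Unit.!Unit.?Str.⊕{ack: μY.…, retry: μY.…}
step 2: !Unit  match  now at !Unit.?Str.⊕{ack: μY.…, retry: μY.…}
step 3: !Unit  match  now at ?Str.⊕{ack: μY.…, retry: μY.…}
step 4: ?Str  match  now at ⊕{ack: μY.…, retry: μY.…}
trace exhausted — no violation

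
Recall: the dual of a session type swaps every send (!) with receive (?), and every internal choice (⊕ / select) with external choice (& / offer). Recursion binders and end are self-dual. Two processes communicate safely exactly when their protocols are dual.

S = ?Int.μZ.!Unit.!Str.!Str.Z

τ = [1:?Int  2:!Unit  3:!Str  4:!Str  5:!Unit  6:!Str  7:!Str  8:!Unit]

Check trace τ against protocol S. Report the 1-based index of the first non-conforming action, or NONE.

[1] ?Int  ✓  now at μZ.…
[2] !Unit  ✓  now at !Str.!Str.μZ.…
[3] !Str  ✓  now at !Str.μZ.…
[4] !Str  ✓  now at μZ.…
[5] !Unit  ✓  now at !Str.!Str.μZ.…
[6] !Str  ✓  now at !Str.μZ.…
[7] !Str  ✓  now at μZ.…
[8] !Unit  ✓  now at !Str.!Str.μZ.…
all 8 steps conform

NONE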